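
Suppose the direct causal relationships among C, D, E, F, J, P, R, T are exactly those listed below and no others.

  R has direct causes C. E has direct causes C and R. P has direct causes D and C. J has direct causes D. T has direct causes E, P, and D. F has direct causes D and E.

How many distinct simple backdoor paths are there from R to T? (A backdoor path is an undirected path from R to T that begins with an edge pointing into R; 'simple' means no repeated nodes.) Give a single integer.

A backdoor path from R to T is any simple undirected path whose first edge points into R (i.e. leaves R via a parent).
Parents of R: {C}.
Enumerating:
  P1: R <- C -> P <- D -> F <- E -> T
  P2: R <- C -> P <- D -> T
  P3: R <- C -> P -> T
  P4: R <- C -> E -> F <- D -> P -> T
  P5: R <- C -> E -> F <- D -> T
  P6: R <- C -> E -> T
That exhausts the simple backdoor paths. Count: 6.

6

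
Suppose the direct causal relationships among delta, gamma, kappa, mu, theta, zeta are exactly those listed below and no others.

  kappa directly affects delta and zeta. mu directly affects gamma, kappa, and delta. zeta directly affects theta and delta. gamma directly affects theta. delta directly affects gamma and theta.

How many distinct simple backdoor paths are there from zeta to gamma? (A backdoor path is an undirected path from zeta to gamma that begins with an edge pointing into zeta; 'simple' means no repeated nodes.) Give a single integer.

6

A backdoor path from zeta to gamma is any simple undirected path whose first edge points into zeta (i.e. leaves zeta via a parent).
Parents of zeta: {kappa}.
Enumerating:
  P1: zeta <- kappa <- mu -> delta -> gamma
  P2: zeta <- kappa <- mu -> delta -> theta <- gamma
  P3: zeta <- kappa <- mu -> gamma
  P4: zeta <- kappa -> delta <- mu -> gamma
  P5: zeta <- kappa -> delta -> gamma
  P6: zeta <- kappa -> delta -> theta <- gamma
That exhausts the simple backdoor paths. Count: 6.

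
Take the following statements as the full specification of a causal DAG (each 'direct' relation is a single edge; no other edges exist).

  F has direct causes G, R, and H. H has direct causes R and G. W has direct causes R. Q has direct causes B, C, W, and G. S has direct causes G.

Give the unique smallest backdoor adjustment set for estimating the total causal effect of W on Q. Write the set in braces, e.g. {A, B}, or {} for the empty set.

Variables eligible for adjustment (non-descendants of W, excluding W and Q): {B, C, F, G, H, R, S}.
Backdoor paths from W to Q:
  P1: W <- R -> H <- G -> Q
  P2: W <- R -> H -> F <- G -> Q
  P3: W <- R -> F <- G -> Q
  P4: W <- R -> F <- H <- G -> Q
Each backdoor path contains an unconditioned collider, so every path is already blocked with the empty conditioning set:
  P1: blocked at collider H (neither it nor any descendant is in the conditioning set).
  P2: blocked at collider F (neither it nor any descendant is in the conditioning set).
  P3: blocked at collider F (neither it nor any descendant is in the conditioning set).
  P4: blocked at collider F (neither it nor any descendant is in the conditioning set).
The empty set is therefore the unique smallest valid set.

{}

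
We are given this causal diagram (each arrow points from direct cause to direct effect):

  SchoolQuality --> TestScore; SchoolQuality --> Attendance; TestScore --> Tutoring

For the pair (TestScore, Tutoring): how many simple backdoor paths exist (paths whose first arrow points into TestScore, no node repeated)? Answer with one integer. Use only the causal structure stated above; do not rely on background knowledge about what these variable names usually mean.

0

A backdoor path from TestScore to Tutoring is any simple undirected path whose first edge points into TestScore (i.e. leaves TestScore via a parent).
Parents of TestScore: {SchoolQuality}.
No simple path from any parent of TestScore reaches Tutoring without revisiting TestScore, so there are no backdoor paths.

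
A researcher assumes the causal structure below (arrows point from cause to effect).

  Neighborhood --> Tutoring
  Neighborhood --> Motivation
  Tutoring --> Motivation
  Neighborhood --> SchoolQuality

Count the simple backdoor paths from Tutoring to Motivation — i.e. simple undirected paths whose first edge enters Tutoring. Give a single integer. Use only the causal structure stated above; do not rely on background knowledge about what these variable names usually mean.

A backdoor path from Tutoring to Motivation is any simple undirected path whose first edge points into Tutoring (i.e. leaves Tutoring via a parent).
Parents of Tutoring: {Neighborhood}.
Enumerating:
  P1: Tutoring <- Neighborhood -> Motivation
That exhausts the simple backdoor paths. Count: 1.

1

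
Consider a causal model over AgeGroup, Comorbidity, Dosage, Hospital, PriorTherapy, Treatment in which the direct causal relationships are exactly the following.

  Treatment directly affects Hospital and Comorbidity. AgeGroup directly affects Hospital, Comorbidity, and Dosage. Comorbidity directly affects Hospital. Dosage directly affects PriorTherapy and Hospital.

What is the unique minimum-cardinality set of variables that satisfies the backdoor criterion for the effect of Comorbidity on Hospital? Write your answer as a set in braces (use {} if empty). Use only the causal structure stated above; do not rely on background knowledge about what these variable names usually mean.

{AgeGroup, Treatment}

Variables eligible for adjustment (non-descendants of Comorbidity, excluding Comorbidity and Hospital): {AgeGroup, Dosage, PriorTherapy, Treatment}.
Backdoor paths from Comorbidity to Hospital:
  P1: Comorbidity <- AgeGroup -> Dosage -> Hospital
  P2: Comorbidity <- AgeGroup -> Hospital
  P3: Comorbidity <- Treatment -> Hospital
The empty set is not sufficient: P1 (Comorbidity <- AgeGroup -> Dosage -> Hospital) has no collider blocking it and no conditioned non-collider, so it is open.
Try {AgeGroup, Treatment}:
  P1: blocked at fork node AgeGroup ∈ conditioning set.
  P2: blocked at fork node AgeGroup ∈ conditioning set.
  P3: blocked at fork node Treatment ∈ conditioning set.
{AgeGroup, Treatment} contains no descendant of Comorbidity and blocks every backdoor path.
Every element of {AgeGroup, Treatment} is needed (dropping AgeGroup leaves P1 open; dropping Treatment leaves P3 open), so no proper subset is valid.
Among all size-2 subsets of the eligible variables, only {AgeGroup, Treatment} blocks every backdoor path, so it is the unique smallest valid adjustment set.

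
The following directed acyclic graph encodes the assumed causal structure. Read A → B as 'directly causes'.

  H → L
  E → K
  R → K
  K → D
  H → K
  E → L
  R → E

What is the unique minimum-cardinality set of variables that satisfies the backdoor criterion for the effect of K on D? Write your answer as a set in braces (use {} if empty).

{}

Variables eligible for adjustment (non-descendants of K, excluding K and D): {E, H, L, R}.
Backdoor paths from K to D:
  (none)
With no backdoor paths the empty set already satisfies the criterion, and it is trivially minimal.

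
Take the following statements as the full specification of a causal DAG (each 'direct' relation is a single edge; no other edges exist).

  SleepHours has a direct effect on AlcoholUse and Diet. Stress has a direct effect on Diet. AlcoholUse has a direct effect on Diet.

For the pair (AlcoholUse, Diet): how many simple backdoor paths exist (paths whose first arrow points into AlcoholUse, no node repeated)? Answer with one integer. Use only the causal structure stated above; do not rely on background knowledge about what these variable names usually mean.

1

A backdoor path from AlcoholUse to Diet is any simple undirected path whose first edge points into AlcoholUse (i.e. leaves AlcoholUse via a parent).
Parents of AlcoholUse: {SleepHours}.
Enumerating:
  P1: AlcoholUse <- SleepHours -> Diet
That exhausts the simple backdoor paths. Count: 1.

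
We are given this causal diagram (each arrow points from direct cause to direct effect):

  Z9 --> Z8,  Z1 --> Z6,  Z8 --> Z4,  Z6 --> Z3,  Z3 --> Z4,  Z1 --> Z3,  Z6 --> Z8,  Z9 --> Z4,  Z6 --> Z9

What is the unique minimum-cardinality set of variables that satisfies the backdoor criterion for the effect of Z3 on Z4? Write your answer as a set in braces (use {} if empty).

{Z6}

Variables eligible for adjustment (non-descendants of Z3, excluding Z3 and Z4): {Z1, Z6, Z8, Z9}.
Backdoor paths from Z3 to Z4:
  P1: Z3 <- Z1 -> Z6 -> Z9 -> Z8 -> Z4
  P2: Z3 <- Z1 -> Z6 -> Z9 -> Z4
  P3: Z3 <- Z1 -> Z6 -> Z8 <- Z9 -> Z4
  P4: Z3 <- Z1 -> Z6 -> Z8 -> Z4
  P5: Z3 <- Z6 -> Z9 -> Z8 -> Z4
  P6: Z3 <- Z6 -> Z9 -> Z4
  P7: Z3 <- Z6 -> Z8 <- Z9 -> Z4
  P8: Z3 <- Z6 -> Z8 -> Z4
The empty set is not sufficient: P1 (Z3 <- Z1 -> Z6 -> Z9 -> Z8 -> Z4) has no collider blocking it and no conditioned non-collider, so it is open.
Try {Z6}:
  P1: blocked at chain node Z6 ∈ conditioning set.
  P2: blocked at chain node Z6 ∈ conditioning set.
  P3: blocked at chain node Z6 ∈ conditioning set.
  P4: blocked at chain node Z6 ∈ conditioning set.
  P5: blocked at fork node Z6 ∈ conditioning set.
  P6: blocked at fork node Z6 ∈ conditioning set.
  P7: blocked at fork node Z6 ∈ conditioning set.
  P8: blocked at fork node Z6 ∈ conditioning set.
{Z6} contains no descendant of Z3 and blocks every backdoor path.
No other singleton works — e.g. {Z1} leaves P5 open — so {Z6} is the unique smallest valid adjustment set.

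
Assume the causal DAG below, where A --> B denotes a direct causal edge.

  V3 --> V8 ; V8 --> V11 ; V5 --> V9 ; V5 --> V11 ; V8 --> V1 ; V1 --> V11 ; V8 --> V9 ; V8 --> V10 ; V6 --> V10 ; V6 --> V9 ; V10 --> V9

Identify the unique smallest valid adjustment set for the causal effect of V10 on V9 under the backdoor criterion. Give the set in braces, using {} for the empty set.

{V6, V8}

Variables eligible for adjustment (non-descendants of V10, excluding V10 and V9): {V1, V11, V3, V5, V6, V8}.
Backdoor paths from V10 to V9:
  P1: V10 <- V8 -> V1 -> V11 <- V5 -> V9
  P2: V10 <- V8 -> V9
  P3: V10 <- V8 -> V11 <- V5 -> V9
  P4: V10 <- V6 -> V9
The empty set is not sufficient: P2 (V10 <- V8 -> V9) has no collider blocking it and no conditioned non-collider, so it is open.
Try {V6, V8}:
  P1: blocked at fork node V8 ∈ conditioning set.
  P2: blocked at fork node V8 ∈ conditioning set.
  P3: blocked at fork node V8 ∈ conditioning set.
  P4: blocked at fork node V6 ∈ conditioning set.
{V6, V8} contains no descendant of V10 and blocks every backdoor path.
Every element of {V6, V8} is needed (dropping V6 leaves P4 open; dropping V8 leaves P2 open), so no proper subset is valid.
Among all size-2 subsets of the eligible variables, only {V6, V8} blocks every backdoor path, so it is the unique smallest valid adjustment set.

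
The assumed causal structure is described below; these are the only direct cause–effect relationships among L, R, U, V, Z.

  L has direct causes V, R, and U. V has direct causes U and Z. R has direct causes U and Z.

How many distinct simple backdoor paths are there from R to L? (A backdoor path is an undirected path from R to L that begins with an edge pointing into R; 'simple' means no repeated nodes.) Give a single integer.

A backdoor path from R to L is any simple undirected path whose first edge points into R (i.e. leaves R via a parent).
Parents of R: {U, Z}.
Enumerating:
  P1: R <- Z -> V <- U -> L
  P2: R <- Z -> V -> L
  P3: R <- U -> V -> L
  P4: R <- U -> L
That exhausts the simple backdoor paths. Count: 4.

4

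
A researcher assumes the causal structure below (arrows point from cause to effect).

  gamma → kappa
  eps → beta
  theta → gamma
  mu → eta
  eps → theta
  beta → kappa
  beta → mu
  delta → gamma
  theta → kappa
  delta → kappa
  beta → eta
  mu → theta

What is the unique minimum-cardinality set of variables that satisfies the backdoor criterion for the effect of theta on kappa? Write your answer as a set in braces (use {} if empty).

{beta}

Variables eligible for adjustment (non-descendants of theta, excluding theta and kappa): {beta, delta, eps, eta, mu}.
Backdoor paths from theta to kappa:
  P1: theta <- eps -> beta -> kappa
  P2: theta <- mu <- beta -> kappa
  P3: theta <- mu -> eta <- beta -> kappa
The empty set is not sufficient: P1 (theta <- eps -> beta -> kappa) has no collider blocking it and no conditioned non-collider, so it is open.
Try {beta}:
  P1: blocked at chain node beta ∈ conditioning set.
  P2: blocked at fork node beta ∈ conditioning set.
  P3: blocked at collider eta (neither it nor any descendant is in the conditioning set).
{beta} contains no descendant of theta and blocks every backdoor path.
No other singleton works — e.g. {eps} leaves P2 open — so {beta} is the unique smallest valid adjustment set.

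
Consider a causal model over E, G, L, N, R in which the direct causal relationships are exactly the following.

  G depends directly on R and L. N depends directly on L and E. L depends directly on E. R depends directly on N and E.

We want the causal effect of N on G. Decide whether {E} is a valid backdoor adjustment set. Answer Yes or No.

No

Backdoor paths from N to G (paths whose first edge points into N):
  P1: N <- E -> L -> G
  P2: N <- E -> R -> G
  P3: N <- L <- E -> R -> G
  P4: N <- L -> G
Condition 1 (no descendant of N in the set): holds — descendants of N are {G, R}; none are in {E}.
Condition 2 (every backdoor path blocked by {E}):
  P1: blocked at fork node E ∈ conditioning set.
  P2: blocked at fork node E ∈ conditioning set.
  P3: blocked at fork node E ∈ conditioning set.
  P4: open — no interior node is in the conditioning set.
{E} does not satisfy the backdoor criterion.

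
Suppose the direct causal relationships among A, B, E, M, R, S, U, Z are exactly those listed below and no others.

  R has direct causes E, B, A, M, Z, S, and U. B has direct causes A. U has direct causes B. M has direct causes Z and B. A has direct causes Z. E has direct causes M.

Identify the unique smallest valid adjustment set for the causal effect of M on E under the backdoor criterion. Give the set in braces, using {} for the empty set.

{}

Variables eligible for adjustment (non-descendants of M, excluding M and E): {A, B, S, U, Z}.
Backdoor paths from M to E:
  P1: M <- Z -> A -> B -> U -> R <- E
  P2: M <- Z -> A -> B -> R <- E
  P3: M <- Z -> A -> R <- E
  P4: M <- Z -> R <- E
  P5: M <- B <- A <- Z -> R <- E
  P6: M <- B <- A -> R <- E
  P7: M <- B -> U -> R <- E
  P8: M <- B -> R <- E
Each backdoor path contains an unconditioned collider, so every path is already blocked with the empty conditioning set:
  P1: blocked at collider R (neither it nor any descendant is in the conditioning set).
  P2: blocked at collider R (neither it nor any descendant is in the conditioning set).
  P3: blocked at collider R (neither it nor any descendant is in the conditioning set).
  P4: blocked at collider R (neither it nor any descendant is in the conditioning set).
  P5: blocked at collider R (neither it nor any descendant is in the conditioning set).
  P6: blocked at collider R (neither it nor any descendant is in the conditioning set).
  P7: blocked at collider R (neither it nor any descendant is in the conditioning set).
  P8: blocked at collider R (neither it nor any descendant is in the conditioning set).
The empty set is therefore the unique smallest valid set.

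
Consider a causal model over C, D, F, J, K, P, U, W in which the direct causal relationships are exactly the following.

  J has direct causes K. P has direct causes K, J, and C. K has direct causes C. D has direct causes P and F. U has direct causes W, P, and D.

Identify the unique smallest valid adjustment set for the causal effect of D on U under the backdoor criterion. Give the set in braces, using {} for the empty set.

{P}

Variables eligible for adjustment (non-descendants of D, excluding D and U): {C, F, J, K, P, W}.
Backdoor paths from D to U:
  P1: D <- P -> U
The empty set is not sufficient: P1 (D <- P -> U) has no collider blocking it and no conditioned non-collider, so it is open.
Try {P}:
  P1: blocked at fork node P ∈ conditioning set.
{P} contains no descendant of D and blocks every backdoor path.
No other singleton works — e.g. {C} leaves P1 open — so {P} is the unique smallest valid adjustment set.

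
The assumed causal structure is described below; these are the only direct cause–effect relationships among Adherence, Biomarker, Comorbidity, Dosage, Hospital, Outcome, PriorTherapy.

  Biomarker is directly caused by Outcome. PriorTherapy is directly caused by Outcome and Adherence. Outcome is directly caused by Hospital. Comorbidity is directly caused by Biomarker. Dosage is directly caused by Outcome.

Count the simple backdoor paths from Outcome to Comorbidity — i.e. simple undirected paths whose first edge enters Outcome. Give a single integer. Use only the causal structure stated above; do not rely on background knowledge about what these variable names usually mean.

0

A backdoor path from Outcome to Comorbidity is any simple undirected path whose first edge points into Outcome (i.e. leaves Outcome via a parent).
Parents of Outcome: {Hospital}.
No simple path from any parent of Outcome reaches Comorbidity without revisiting Outcome, so there are no backdoor paths.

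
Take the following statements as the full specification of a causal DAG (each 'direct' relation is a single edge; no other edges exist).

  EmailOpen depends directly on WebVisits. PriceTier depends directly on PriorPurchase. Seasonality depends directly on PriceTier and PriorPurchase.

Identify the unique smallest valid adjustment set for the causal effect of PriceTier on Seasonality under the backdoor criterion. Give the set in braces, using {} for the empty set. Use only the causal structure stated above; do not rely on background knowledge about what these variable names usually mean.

Variables eligible for adjustment (non-descendants of PriceTier, excluding PriceTier and Seasonality): {EmailOpen, PriorPurchase, WebVisits}.
Backdoor paths from PriceTier to Seasonality:
  P1: PriceTier <- PriorPurchase -> Seasonality
The empty set is not sufficient: P1 (PriceTier <- PriorPurchase -> Seasonality) has no collider blocking it and no conditioned non-collider, so it is open.
Try {PriorPurchase}:
  P1: blocked at fork node PriorPurchase ∈ conditioning set.
{PriorPurchase} contains no descendant of PriceTier and blocks every backdoor path.
No other singleton works — e.g. {WebVisits} leaves P1 open — so {PriorPurchase} is the unique smallest valid adjustment set.

{PriorPurchase}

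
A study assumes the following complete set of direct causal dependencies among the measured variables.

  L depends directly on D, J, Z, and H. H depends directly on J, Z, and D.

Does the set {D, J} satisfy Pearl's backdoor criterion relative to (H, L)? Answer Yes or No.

Backdoor paths from H to L (paths whose first edge points into H):
  P1: H <- J -> L
  P2: H <- D -> L
  P3: H <- Z -> L
Condition 1 (no descendant of H in the set): holds — descendants of H are {L}; none are in {D, J}.
Condition 2 (every backdoor path blocked by {D, J}):
  P1: blocked at fork node J ∈ conditioning set.
  P2: blocked at fork node D ∈ conditioning set.
  P3: open — no interior node is in the conditioning set.
{D, J} does not satisfy the backdoor criterion.

No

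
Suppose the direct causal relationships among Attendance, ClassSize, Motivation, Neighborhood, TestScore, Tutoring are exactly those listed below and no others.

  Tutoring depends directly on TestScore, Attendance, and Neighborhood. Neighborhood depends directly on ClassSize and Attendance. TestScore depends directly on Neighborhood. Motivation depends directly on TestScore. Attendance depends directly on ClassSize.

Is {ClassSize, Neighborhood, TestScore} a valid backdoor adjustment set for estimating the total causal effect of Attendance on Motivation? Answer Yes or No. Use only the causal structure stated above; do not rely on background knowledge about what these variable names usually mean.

Backdoor paths from Attendance to Motivation (paths whose first edge points into Attendance):
  P1: Attendance <- ClassSize -> Neighborhood -> TestScore -> Motivation
  P2: Attendance <- ClassSize -> Neighborhood -> Tutoring <- TestScore -> Motivation
Condition 1 (no descendant of Attendance in the set): FAILS — Neighborhood and TestScore are descendants of Attendance.
Condition 2 (every backdoor path blocked by {ClassSize, Neighborhood, TestScore}):
  P1: blocked at fork node ClassSize ∈ conditioning set.
  P2: blocked at fork node ClassSize ∈ conditioning set.
{ClassSize, Neighborhood, TestScore} does not satisfy the backdoor criterion.

No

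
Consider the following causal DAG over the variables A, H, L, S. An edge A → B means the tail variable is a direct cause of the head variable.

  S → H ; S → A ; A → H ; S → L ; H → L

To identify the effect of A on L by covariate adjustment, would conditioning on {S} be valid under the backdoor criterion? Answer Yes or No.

Backdoor paths from A to L (paths whose first edge points into A):
  P1: A <- S -> H -> L
  P2: A <- S -> L
Condition 1 (no descendant of A in the set): holds — descendants of A are {H, L}; none are in {S}.
Condition 2 (every backdoor path blocked by {S}):
  P1: blocked at fork node S ∈ conditioning set.
  P2: blocked at fork node S ∈ conditioning set.
{S} satisfies the backdoor criterion.

Yes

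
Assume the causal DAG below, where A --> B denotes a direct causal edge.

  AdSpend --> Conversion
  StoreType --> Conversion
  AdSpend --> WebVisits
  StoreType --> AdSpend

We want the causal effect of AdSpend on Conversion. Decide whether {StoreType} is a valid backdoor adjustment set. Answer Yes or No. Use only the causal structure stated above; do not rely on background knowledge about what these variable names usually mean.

Backdoor paths from AdSpend to Conversion (paths whose first edge points into AdSpend):
  P1: AdSpend <- StoreType -> Conversion
Condition 1 (no descendant of AdSpend in the set): holds — descendants of AdSpend are {Conversion, WebVisits}; none are in {StoreType}.
Condition 2 (every backdoor path blocked by {StoreType}):
  P1: blocked at fork node StoreType ∈ conditioning set.
{StoreType} satisfies the backdoor criterion.

Yes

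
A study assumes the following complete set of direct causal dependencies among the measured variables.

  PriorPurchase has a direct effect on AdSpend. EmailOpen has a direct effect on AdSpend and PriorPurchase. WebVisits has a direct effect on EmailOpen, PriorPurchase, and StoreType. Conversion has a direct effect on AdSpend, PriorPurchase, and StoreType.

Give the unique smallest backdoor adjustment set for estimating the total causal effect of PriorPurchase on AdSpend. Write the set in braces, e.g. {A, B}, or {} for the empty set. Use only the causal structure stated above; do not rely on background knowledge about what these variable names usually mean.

Variables eligible for adjustment (non-descendants of PriorPurchase, excluding PriorPurchase and AdSpend): {Conversion, EmailOpen, StoreType, WebVisits}.
Backdoor paths from PriorPurchase to AdSpend:
  P1: PriorPurchase <- WebVisits -> EmailOpen -> AdSpend
  P2: PriorPurchase <- WebVisits -> StoreType <- Conversion -> AdSpend
  P3: PriorPurchase <- EmailOpen <- WebVisits -> StoreType <- Conversion -> AdSpend
  P4: PriorPurchase <- EmailOpen -> AdSpend
  P5: PriorPurchase <- Conversion -> AdSpend
  P6: PriorPurchase <- Conversion -> StoreType <- WebVisits -> EmailOpen -> AdSpend
The empty set is not sufficient: P1 (PriorPurchase <- WebVisits -> EmailOpen -> AdSpend) has no collider blocking it and no conditioned non-collider, so it is open.
Try {Conversion, EmailOpen}:
  P1: blocked at chain node EmailOpen ∈ conditioning set.
  P2: blocked at collider StoreType (neither it nor any descendant is in the conditioning set).
  P3: blocked at chain node EmailOpen ∈ conditioning set.
  P4: blocked at fork node EmailOpen ∈ conditioning set.
  P5: blocked at fork node Conversion ∈ conditioning set.
  P6: blocked at fork node Conversion ∈ conditioning set.
{Conversion, EmailOpen} contains no descendant of PriorPurchase and blocks every backdoor path.
Every element of {Conversion, EmailOpen} is needed (dropping Conversion leaves P5 open; dropping EmailOpen leaves P1 open), so no proper subset is valid.
Among all size-2 subsets of the eligible variables, only {Conversion, EmailOpen} blocks every backdoor path, so it is the unique smallest valid adjustment set.

{Conversion, EmailOpen}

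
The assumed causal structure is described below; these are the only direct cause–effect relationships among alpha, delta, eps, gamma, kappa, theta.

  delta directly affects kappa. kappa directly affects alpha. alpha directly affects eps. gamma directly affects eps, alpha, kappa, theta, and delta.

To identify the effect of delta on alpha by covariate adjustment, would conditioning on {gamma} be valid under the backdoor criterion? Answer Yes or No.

Backdoor paths from delta to alpha (paths whose first edge points into delta):
  P1: delta <- gamma -> kappa -> alpha
  P2: delta <- gamma -> alpha
  P3: delta <- gamma -> eps <- alpha
Condition 1 (no descendant of delta in the set): holds — descendants of delta are {alpha, eps, kappa}; none are in {gamma}.
Condition 2 (every backdoor path blocked by {gamma}):
  P1: blocked at fork node gamma ∈ conditioning set.
  P2: blocked at fork node gamma ∈ conditioning set.
  P3: blocked at fork node gamma ∈ conditioning set.
{gamma} satisfies the backdoor criterion.

Yes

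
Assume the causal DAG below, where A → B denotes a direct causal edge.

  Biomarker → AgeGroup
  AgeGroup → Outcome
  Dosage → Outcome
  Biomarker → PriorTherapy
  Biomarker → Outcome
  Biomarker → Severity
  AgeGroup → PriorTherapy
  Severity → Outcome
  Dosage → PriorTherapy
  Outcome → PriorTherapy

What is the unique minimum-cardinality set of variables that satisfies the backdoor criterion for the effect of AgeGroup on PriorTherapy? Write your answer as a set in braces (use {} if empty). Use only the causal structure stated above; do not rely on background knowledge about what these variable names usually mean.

{Biomarker}

Variables eligible for adjustment (non-descendants of AgeGroup, excluding AgeGroup and PriorTherapy): {Biomarker, Dosage, Severity}.
Backdoor paths from AgeGroup to PriorTherapy:
  P1: AgeGroup <- Biomarker -> Severity -> Outcome <- Dosage -> PriorTherapy
  P2: AgeGroup <- Biomarker -> Severity -> Outcome -> PriorTherapy
  P3: AgeGroup <- Biomarker -> Outcome <- Dosage -> PriorTherapy
  P4: AgeGroup <- Biomarker -> Outcome -> PriorTherapy
  P5: AgeGroup <- Biomarker -> PriorTherapy
The empty set is not sufficient: P2 (AgeGroup <- Biomarker -> Severity -> Outcome -> PriorTherapy) has no collider blocking it and no conditioned non-collider, so it is open.
Try {Biomarker}:
  P1: blocked at fork node Biomarker ∈ conditioning set.
  P2: blocked at fork node Biomarker ∈ conditioning set.
  P3: blocked at fork node Biomarker ∈ conditioning set.
  P4: blocked at fork node Biomarker ∈ conditioning set.
  P5: blocked at fork node Biomarker ∈ conditioning set.
{Biomarker} contains no descendant of AgeGroup and blocks every backdoor path.
No other singleton works — e.g. {Dosage} leaves P2 open — so {Biomarker} is the unique smallest valid adjustment set.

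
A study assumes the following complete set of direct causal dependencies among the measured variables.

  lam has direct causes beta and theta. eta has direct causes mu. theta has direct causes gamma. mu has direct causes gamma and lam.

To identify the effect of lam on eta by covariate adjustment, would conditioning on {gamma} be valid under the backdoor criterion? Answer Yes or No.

Backdoor paths from lam to eta (paths whose first edge points into lam):
  P1: lam <- theta <- gamma -> mu -> eta
Condition 1 (no descendant of lam in the set): holds — descendants of lam are {eta, mu}; none are in {gamma}.
Condition 2 (every backdoor path blocked by {gamma}):
  P1: blocked at fork node gamma ∈ conditioning set.
{gamma} satisfies the backdoor criterion.

Yes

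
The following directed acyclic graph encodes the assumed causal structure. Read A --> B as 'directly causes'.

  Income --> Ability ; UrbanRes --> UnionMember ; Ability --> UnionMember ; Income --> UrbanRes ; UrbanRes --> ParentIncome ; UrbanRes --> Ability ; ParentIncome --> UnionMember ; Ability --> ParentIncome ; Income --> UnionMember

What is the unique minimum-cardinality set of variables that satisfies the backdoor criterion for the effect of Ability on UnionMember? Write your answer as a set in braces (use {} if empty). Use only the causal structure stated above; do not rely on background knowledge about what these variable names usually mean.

Variables eligible for adjustment (non-descendants of Ability, excluding Ability and UnionMember): {Income, UrbanRes}.
Backdoor paths from Ability to UnionMember:
  P1: Ability <- Income -> UrbanRes -> ParentIncome -> UnionMember
  P2: Ability <- Income -> UrbanRes -> UnionMember
  P3: Ability <- Income -> UnionMember
  P4: Ability <- UrbanRes <- Income -> UnionMember
  P5: Ability <- UrbanRes -> ParentIncome -> UnionMember
  P6: Ability <- UrbanRes -> UnionMember
The empty set is not sufficient: P1 (Ability <- Income -> UrbanRes -> ParentIncome -> UnionMember) has no collider blocking it and no conditioned non-collider, so it is open.
Try {Income, UrbanRes}:
  P1: blocked at fork node Income ∈ conditioning set.
  P2: blocked at fork node Income ∈ conditioning set.
  P3: blocked at fork node Income ∈ conditioning set.
  P4: blocked at chain node UrbanRes ∈ conditioning set.
  P5: blocked at fork node UrbanRes ∈ conditioning set.
  P6: blocked at fork node UrbanRes ∈ conditioning set.
{Income, UrbanRes} contains no descendant of Ability and blocks every backdoor path.
Every element of {Income, UrbanRes} is needed (dropping Income leaves P3 open; dropping UrbanRes leaves P5 open), so no proper subset is valid.
Among all size-2 subsets of the eligible variables, only {Income, UrbanRes} blocks every backdoor path, so it is the unique smallest valid adjustment set.

{Income, UrbanRes}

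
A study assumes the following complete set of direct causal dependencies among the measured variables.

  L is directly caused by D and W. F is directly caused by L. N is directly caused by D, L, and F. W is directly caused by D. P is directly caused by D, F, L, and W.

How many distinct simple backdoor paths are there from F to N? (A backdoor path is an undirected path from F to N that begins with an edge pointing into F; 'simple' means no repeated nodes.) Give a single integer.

A backdoor path from F to N is any simple undirected path whose first edge points into F (i.e. leaves F via a parent).
Parents of F: {L}.
Enumerating:
  P1: F <- L <- D -> N
  P2: F <- L <- W <- D -> N
  P3: F <- L <- W -> P <- D -> N
  P4: F <- L -> P <- D -> N
  P5: F <- L -> P <- W <- D -> N
  P6: F <- L -> N
That exhausts the simple backdoor paths. Count: 6.

6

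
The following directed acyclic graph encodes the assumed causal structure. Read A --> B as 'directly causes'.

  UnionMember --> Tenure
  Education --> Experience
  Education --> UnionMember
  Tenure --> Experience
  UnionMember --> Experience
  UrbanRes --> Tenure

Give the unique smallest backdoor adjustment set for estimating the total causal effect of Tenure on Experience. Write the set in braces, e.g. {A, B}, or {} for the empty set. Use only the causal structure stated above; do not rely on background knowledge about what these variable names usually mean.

Variables eligible for adjustment (non-descendants of Tenure, excluding Tenure and Experience): {Education, UnionMember, UrbanRes}.
Backdoor paths from Tenure to Experience:
  P1: Tenure <- UnionMember <- Education -> Experience
  P2: Tenure <- UnionMember -> Experience
The empty set is not sufficient: P1 (Tenure <- UnionMember <- Education -> Experience) has no collider blocking it and no conditioned non-collider, so it is open.
Try {UnionMember}:
  P1: blocked at chain node UnionMember ∈ conditioning set.
  P2: blocked at fork node UnionMember ∈ conditioning set.
{UnionMember} contains no descendant of Tenure and blocks every backdoor path.
No other singleton works — e.g. {Education} leaves P2 open — so {UnionMember} is the unique smallest valid adjustment set.

{UnionMember}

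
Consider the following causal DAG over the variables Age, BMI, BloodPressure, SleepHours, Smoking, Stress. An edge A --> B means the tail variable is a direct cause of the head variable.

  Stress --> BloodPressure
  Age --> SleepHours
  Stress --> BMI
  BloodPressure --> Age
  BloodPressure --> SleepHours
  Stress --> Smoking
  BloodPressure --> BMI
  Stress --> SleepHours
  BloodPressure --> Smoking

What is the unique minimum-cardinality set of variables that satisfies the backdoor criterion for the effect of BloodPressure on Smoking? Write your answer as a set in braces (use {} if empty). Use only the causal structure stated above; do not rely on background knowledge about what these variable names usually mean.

{Stress}

Variables eligible for adjustment (non-descendants of BloodPressure, excluding BloodPressure and Smoking): {Stress}.
Backdoor paths from BloodPressure to Smoking:
  P1: BloodPressure <- Stress -> Smoking
The empty set is not sufficient: P1 (BloodPressure <- Stress -> Smoking) has no collider blocking it and no conditioned non-collider, so it is open.
Try {Stress}:
  P1: blocked at fork node Stress ∈ conditioning set.
{Stress} contains no descendant of BloodPressure and blocks every backdoor path.
{Stress} is the unique smallest valid adjustment set.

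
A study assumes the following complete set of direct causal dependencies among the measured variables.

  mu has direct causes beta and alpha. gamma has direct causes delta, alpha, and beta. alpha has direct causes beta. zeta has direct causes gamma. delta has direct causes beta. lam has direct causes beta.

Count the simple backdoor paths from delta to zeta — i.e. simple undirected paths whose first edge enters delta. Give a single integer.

3

A backdoor path from delta to zeta is any simple undirected path whose first edge points into delta (i.e. leaves delta via a parent).
Parents of delta: {beta}.
Enumerating:
  P1: delta <- beta -> alpha -> gamma -> zeta
  P2: delta <- beta -> mu <- alpha -> gamma -> zeta
  P3: delta <- beta -> gamma -> zeta
That exhausts the simple backdoor paths. Count: 3.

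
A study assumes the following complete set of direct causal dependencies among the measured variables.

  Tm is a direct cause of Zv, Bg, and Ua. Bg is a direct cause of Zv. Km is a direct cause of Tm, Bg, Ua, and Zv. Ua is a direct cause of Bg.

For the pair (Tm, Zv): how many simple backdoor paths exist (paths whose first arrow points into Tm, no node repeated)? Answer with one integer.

3

A backdoor path from Tm to Zv is any simple undirected path whose first edge points into Tm (i.e. leaves Tm via a parent).
Parents of Tm: {Km}.
Enumerating:
  P1: Tm <- Km -> Ua -> Bg -> Zv
  P2: Tm <- Km -> Bg -> Zv
  P3: Tm <- Km -> Zv
That exhausts the simple backdoor paths. Count: 3.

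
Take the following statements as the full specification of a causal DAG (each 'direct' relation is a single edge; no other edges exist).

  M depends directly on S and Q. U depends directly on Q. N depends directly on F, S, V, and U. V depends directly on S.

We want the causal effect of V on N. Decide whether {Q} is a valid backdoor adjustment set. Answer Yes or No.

Backdoor paths from V to N (paths whose first edge points into V):
  P1: V <- S -> N
  P2: V <- S -> M <- Q -> U -> N
Condition 1 (no descendant of V in the set): holds — descendants of V are {N}; none are in {Q}.
Condition 2 (every backdoor path blocked by {Q}):
  P1: open — no interior node is in the conditioning set.
  P2: blocked at collider M (neither it nor any descendant is in the conditioning set).
{Q} does not satisfy the backdoor criterion.

No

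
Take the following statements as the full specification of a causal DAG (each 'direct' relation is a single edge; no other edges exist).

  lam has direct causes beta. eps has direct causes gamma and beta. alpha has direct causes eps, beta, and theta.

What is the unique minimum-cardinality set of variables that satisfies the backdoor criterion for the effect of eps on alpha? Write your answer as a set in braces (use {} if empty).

Variables eligible for adjustment (non-descendants of eps, excluding eps and alpha): {beta, gamma, lam, theta}.
Backdoor paths from eps to alpha:
  P1: eps <- beta -> alpha
The empty set is not sufficient: P1 (eps <- beta -> alpha) has no collider blocking it and no conditioned non-collider, so it is open.
Try {beta}:
  P1: blocked at fork node beta ∈ conditioning set.
{beta} contains no descendant of eps and blocks every backdoor path.
No other singleton works — e.g. {gamma} leaves P1 open — so {beta} is the unique smallest valid adjustment set.

{beta}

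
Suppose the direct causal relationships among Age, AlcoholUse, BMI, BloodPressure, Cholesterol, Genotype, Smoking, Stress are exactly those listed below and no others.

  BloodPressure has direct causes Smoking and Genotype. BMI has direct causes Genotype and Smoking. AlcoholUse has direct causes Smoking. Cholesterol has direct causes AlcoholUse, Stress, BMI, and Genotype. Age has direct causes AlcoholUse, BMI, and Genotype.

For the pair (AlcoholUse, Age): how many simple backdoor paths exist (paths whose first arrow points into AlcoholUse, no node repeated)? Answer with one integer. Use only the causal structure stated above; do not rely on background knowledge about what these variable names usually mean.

6

A backdoor path from AlcoholUse to Age is any simple undirected path whose first edge points into AlcoholUse (i.e. leaves AlcoholUse via a parent).
Parents of AlcoholUse: {Smoking}.
Enumerating:
  P1: AlcoholUse <- Smoking -> BloodPressure <- Genotype -> BMI -> Age
  P2: AlcoholUse <- Smoking -> BloodPressure <- Genotype -> Cholesterol <- BMI -> Age
  P3: AlcoholUse <- Smoking -> BloodPressure <- Genotype -> Age
  P4: AlcoholUse <- Smoking -> BMI <- Genotype -> Age
  P5: AlcoholUse <- Smoking -> BMI -> Cholesterol <- Genotype -> Age
  P6: AlcoholUse <- Smoking -> BMI -> Age
That exhausts the simple backdoor paths. Count: 6.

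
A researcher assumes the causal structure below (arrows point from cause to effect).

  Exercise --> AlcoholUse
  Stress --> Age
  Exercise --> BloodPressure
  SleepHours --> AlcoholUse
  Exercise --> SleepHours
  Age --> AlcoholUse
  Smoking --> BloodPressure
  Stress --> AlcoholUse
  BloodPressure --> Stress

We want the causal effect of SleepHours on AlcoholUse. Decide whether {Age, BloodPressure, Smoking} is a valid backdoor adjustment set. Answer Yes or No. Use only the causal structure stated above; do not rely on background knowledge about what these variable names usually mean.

Backdoor paths from SleepHours to AlcoholUse (paths whose first edge points into SleepHours):
  P1: SleepHours <- Exercise -> BloodPressure -> Stress -> Age -> AlcoholUse
  P2: SleepHours <- Exercise -> BloodPressure -> Stress -> AlcoholUse
  P3: SleepHours <- Exercise -> AlcoholUse
Condition 1 (no descendant of SleepHours in the set): holds — descendants of SleepHours are {AlcoholUse}; none are in {Age, BloodPressure, Smoking}.
Condition 2 (every backdoor path blocked by {Age, BloodPressure, Smoking}):
  P1: blocked at chain node BloodPressure ∈ conditioning set.
  P2: blocked at chain node BloodPressure ∈ conditioning set.
  P3: open — no interior node is in the conditioning set.
{Age, BloodPressure, Smoking} does not satisfy the backdoor criterion.

No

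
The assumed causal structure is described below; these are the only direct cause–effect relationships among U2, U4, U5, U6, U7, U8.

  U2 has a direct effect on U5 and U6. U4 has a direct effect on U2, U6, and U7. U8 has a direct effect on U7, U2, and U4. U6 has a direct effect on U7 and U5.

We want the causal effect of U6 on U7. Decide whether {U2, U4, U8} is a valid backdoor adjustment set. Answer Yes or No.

Yes

Backdoor paths from U6 to U7 (paths whose first edge points into U6):
  P1: U6 <- U4 <- U8 -> U7
  P2: U6 <- U4 -> U2 <- U8 -> U7
  P3: U6 <- U4 -> U7
  P4: U6 <- U2 <- U8 -> U4 -> U7
  P5: U6 <- U2 <- U8 -> U7
  P6: U6 <- U2 <- U4 <- U8 -> U7
  P7: U6 <- U2 <- U4 -> U7
Condition 1 (no descendant of U6 in the set): holds — descendants of U6 are {U5, U7}; none are in {U2, U4, U8}.
Condition 2 (every backdoor path blocked by {U2, U4, U8}):
  P1: blocked at chain node U4 ∈ conditioning set.
  P2: blocked at fork node U4 ∈ conditioning set.
  P3: blocked at fork node U4 ∈ conditioning set.
  P4: blocked at chain node U2 ∈ conditioning set.
  P5: blocked at chain node U2 ∈ conditioning set.
  P6: blocked at chain node U2 ∈ conditioning set.
  P7: blocked at chain node U2 ∈ conditioning set.
{U2, U4, U8} satisfies the backdoor criterion.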